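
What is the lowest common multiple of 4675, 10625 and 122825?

4675 = 5² · 11 · 17; 10625 = 5⁴ · 17; 122825 = 5² · 17³
lcm takes max exponent of each prime: 5⁴ · 11 · 17³ = 33776875

33776875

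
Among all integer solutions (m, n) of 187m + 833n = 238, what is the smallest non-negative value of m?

Reduce mod 833: 187m ≡ 238 (mod 833). With g = gcd(187, 833) = 17 dividing 238, divide through: 11m ≡ 14 (mod 49).
Since gcd(11, 49) = 1, m ≡ 14·(11)⁻¹ ≡ 28 (mod 49). Smallest non-negative: 28.

28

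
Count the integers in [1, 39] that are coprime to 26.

18

Prime factors of 26: 2, 13. Count integers ≤ 39 divisible by none of them.
By inclusion–exclusion: 39 − ⌊39/2⌋ − ⌊39/13⌋ + ⌊39/26⌋ = 18.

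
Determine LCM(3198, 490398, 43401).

102200414394

3198 = 2 · 3 · 13 · 41; 490398 = 2 · 3 · 37 · 47²; 43401 = 3 · 17 · 23 · 37
lcm takes max exponent of each prime: 2 · 3 · 13 · 17 · 23 · 37 · 41 · 47² = 102200414394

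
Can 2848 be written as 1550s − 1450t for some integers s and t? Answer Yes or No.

gcd(1550, 1450): 1550 = 1·1450 + 100; 1450 = 14·100 + 50; 100 = 2·50 + 0 → 50
50 does not divide 2848, so a solution does not exist.

No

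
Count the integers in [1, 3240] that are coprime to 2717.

2717 = 11·13·19. Inclusion–exclusion on these primes:
3240 − ⌊3240/11⌋ − ⌊3240/13⌋ − ⌊3240/19⌋ + ⌊3240/143⌋ + ⌊3240/209⌋ + ⌊3240/247⌋ − ⌊3240/2717⌋ = 2576

2576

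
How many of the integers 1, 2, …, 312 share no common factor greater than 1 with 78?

Prime factors of 78: 2, 3, 13. Count integers ≤ 312 divisible by none of them.
By inclusion–exclusion: 312 − ⌊312/2⌋ − ⌊312/3⌋ − ⌊312/13⌋ + ⌊312/6⌋ + ⌊312/26⌋ + ⌊312/39⌋ − ⌊312/78⌋ = 96.

96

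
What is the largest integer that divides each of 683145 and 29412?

683145 = 3² · 5 · 17 · 19 · 47
29412 = 2² · 3² · 19 · 43
Common: 3² · 19 = 171

171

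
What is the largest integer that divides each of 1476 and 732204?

Euclid: 732204 = 496·1476 + 108; 1476 = 13·108 + 72; 108 = 1·72 + 36; 72 = 2·36 + 0. Last nonzero remainder: 36.

36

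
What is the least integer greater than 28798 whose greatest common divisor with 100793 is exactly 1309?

100793 = 1309·77. Any t with gcd(t, 100793) = 1309 is a multiple of 1309, say 1309s, with s coprime to 77.
Need s > 28798/1309, so s ≥ 23. First s ≥ 23 with gcd(s, 77) = 1 is s = 23. Thus t = 1309·23 = 30107.

30107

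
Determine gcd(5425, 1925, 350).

175

gcd(5425, 1925): 5425 = 2·1925 + 1575; 1925 = 1·1575 + 350; 1575 = 4·350 + 175; 350 = 2·175 + 0 → 175
gcd(175, 350): 350 = 2·175 + 0 → 175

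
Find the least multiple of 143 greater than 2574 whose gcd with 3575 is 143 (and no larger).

gcd(a, 3575) = 143 forces 143 | a; write a = 143s. Then gcd(143s, 143·25) = 143·gcd(s, 25), so need gcd(s, 25) = 1.
143s > 2574 gives s ≥ 19. The least s ≥ 19 coprime to 25 is 19, so a = 143·19 = 2717.

2717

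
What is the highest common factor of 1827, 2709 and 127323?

63

1827 = 3² · 7 · 29; 2709 = 3² · 7 · 43; 127323 = 3² · 7 · 43 · 47
gcd takes min exponent of each prime: 3² · 7 = 63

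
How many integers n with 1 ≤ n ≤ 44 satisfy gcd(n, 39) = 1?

Prime factors of 39: 3, 13. Count integers ≤ 44 divisible by none of them.
By inclusion–exclusion: 44 − ⌊44/3⌋ − ⌊44/13⌋ + ⌊44/39⌋ = 28.

28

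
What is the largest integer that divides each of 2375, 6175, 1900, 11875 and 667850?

2375 = 5³ · 19; 6175 = 5² · 13 · 19; 1900 = 2² · 5² · 19; 11875 = 5⁴ · 19; 667850 = 2 · 5² · 19² · 37
gcd takes min exponent of each prime: 5² · 19 = 475

475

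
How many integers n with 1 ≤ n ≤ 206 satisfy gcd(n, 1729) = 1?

155

Prime factors of 1729: 7, 13, 19. Count integers ≤ 206 divisible by none of them.
By inclusion–exclusion: 206 − ⌊206/7⌋ − ⌊206/13⌋ − ⌊206/19⌋ + ⌊206/91⌋ + ⌊206/133⌋ + ⌊206/247⌋ − ⌊206/1729⌋ = 155.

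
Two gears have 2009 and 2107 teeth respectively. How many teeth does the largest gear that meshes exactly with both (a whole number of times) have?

2009 = 7² · 41
2107 = 7² · 43
Common: 7² = 49

49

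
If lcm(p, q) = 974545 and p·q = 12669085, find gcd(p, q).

From gcd × lcm = pq: gcd = 12669085 / 974545 = 13.

13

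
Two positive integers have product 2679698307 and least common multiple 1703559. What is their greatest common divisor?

gcd·lcm = product, so gcd = 2679698307/1703559 = 1573.

1573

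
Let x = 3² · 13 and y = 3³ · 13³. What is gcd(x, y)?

117

min exponent per shared prime: 3² · 13 = 117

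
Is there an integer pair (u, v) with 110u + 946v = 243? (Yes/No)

By Bézout, 110u + 946v = 243 has integer solutions iff gcd(110, 946) | 243.
Euclid: 946 = 8·110 + 66; 110 = 1·66 + 44; 66 = 1·44 + 22; 44 = 2·22 + 0. gcd = 22; 243 mod 22 = 1. No.

No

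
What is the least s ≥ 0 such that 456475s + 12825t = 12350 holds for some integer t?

5

gcd(456475, 12825) = 475 (Euclid: 456475 = 35·12825 + 7600; 12825 = 1·7600 + 5225; 7600 = 1·5225 + 2375; 5225 = 2·2375 + 475; 2375 = 5·475 + 0), and 475 | 12350.
Extended Euclid: 456475·(-5) + 12825·(178) = 475. Scale by 26: s₀ = -130.
General solution s = s₀ + 27k; reducing mod 27 gives s = 5 (and t = -177).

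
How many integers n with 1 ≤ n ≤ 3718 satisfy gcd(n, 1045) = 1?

2562

1045 = 5·11·19. Inclusion–exclusion on these primes:
3718 − ⌊3718/5⌋ − ⌊3718/11⌋ − ⌊3718/19⌋ + ⌊3718/55⌋ + ⌊3718/95⌋ + ⌊3718/209⌋ − ⌊3718/1045⌋ = 2562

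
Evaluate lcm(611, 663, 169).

405093

611 = 13 · 47; 663 = 3 · 13 · 17; 169 = 13²
lcm takes max exponent of each prime: 3 · 13² · 17 · 47 = 405093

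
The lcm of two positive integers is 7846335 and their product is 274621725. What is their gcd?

35

From gcd × lcm = uv: gcd = 274621725 / 7846335 = 35.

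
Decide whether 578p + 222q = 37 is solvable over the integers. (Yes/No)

gcd(578, 222): 578 = 2·222 + 134; 222 = 1·134 + 88; 134 = 1·88 + 46; 88 = 1·46 + 42; 46 = 1·42 + 4; 42 = 10·4 + 2; 4 = 2·2 + 0 → 2
2 does not divide 37, so a solution does not exist.

No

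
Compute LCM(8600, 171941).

8600 = 2³ · 5² · 43; 171941 = 7² · 11² · 29
max exponents: 2³ · 5² · 7² · 11² · 29 · 43 = 1478692600

1478692600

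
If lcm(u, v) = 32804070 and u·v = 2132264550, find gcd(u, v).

65

From gcd × lcm = uv: gcd = 2132264550 / 32804070 = 65.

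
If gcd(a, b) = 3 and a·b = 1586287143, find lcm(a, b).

gcd·lcm = product, so lcm = 1586287143/3 = 528762381.

528762381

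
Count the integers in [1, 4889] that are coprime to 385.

Prime factors of 385: 5, 7, 11. Count integers ≤ 4889 divisible by none of them.
By inclusion–exclusion: 4889 − ⌊4889/5⌋ − ⌊4889/7⌋ − ⌊4889/11⌋ + ⌊4889/35⌋ + ⌊4889/55⌋ + ⌊4889/77⌋ − ⌊4889/385⌋ = 3048.

3048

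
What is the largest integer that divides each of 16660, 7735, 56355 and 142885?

85

gcd(16660, 7735): 16660 = 2·7735 + 1190; 7735 = 6·1190 + 595; 1190 = 2·595 + 0 → 595
gcd(595, 56355): 56355 = 94·595 + 425; 595 = 1·425 + 170; 425 = 2·170 + 85; 170 = 2·85 + 0 → 85
gcd(85, 142885): 142885 = 1681·85 + 0 → 85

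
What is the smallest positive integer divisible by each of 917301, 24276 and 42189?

2130343511604

lcm(917301, 24276) = 917301·24276/gcd = 22268399076/21 = 1060399956
lcm(1060399956, 42189) = 1060399956·42189/gcd = 44737213743684/21 = 2130343511604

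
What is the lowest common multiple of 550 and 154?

550 = 2 · 5² · 11; 154 = 2 · 7 · 11
max exponents: 2 · 5² · 7 · 11 = 3850

3850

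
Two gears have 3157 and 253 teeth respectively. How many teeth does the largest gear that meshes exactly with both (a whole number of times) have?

11

Euclid: 3157 = 12·253 + 121; 253 = 2·121 + 11; 121 = 11·11 + 0. Last nonzero remainder: 11.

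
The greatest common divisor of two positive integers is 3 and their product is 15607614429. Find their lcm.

5202538143

gcd·lcm = product, so lcm = 15607614429/3 = 5202538143.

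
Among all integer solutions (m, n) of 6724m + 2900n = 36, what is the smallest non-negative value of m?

339

gcd(6724, 2900) = 4 (Euclid: 6724 = 2·2900 + 924; 2900 = 3·924 + 128; 924 = 7·128 + 28; 128 = 4·28 + 16; 28 = 1·16 + 12; 16 = 1·12 + 4; 12 = 3·4 + 0), and 4 | 36.
Extended Euclid: 6724·(-204) + 2900·(473) = 4. Scale by 9: m₀ = -1836.
General solution m = m₀ + 725t; reducing mod 725 gives m = 339 (and n = -786).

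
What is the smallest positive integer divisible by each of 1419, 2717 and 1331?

1419 = 3 · 11 · 43; 2717 = 11 · 13 · 19; 1331 = 11³
lcm takes max exponent of each prime: 3 · 11³ · 13 · 19 · 43 = 42409653

42409653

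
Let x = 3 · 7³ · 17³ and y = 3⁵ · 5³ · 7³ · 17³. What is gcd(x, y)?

5055477

min exponent per shared prime: 3 · 7³ · 17³ = 5055477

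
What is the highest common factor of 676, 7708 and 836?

4

676 = 2² · 13²; 7708 = 2² · 41 · 47; 836 = 2² · 11 · 19
gcd takes min exponent of each prime: 2² = 4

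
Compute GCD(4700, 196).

4

Euclid: 4700 = 23·196 + 192; 196 = 1·192 + 4; 192 = 48·4 + 0. Last nonzero remainder: 4.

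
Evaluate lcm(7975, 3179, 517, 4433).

7975 = 5² · 11 · 29; 3179 = 11 · 17²; 517 = 11 · 47; 4433 = 11 · 13 · 31
lcm takes max exponent of each prime: 5² · 11 · 13 · 17² · 29 · 31 · 47 = 43654743275

43654743275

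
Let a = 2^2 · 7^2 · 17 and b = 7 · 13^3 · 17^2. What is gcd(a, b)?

119

min exponent per shared prime: 7 · 17 = 119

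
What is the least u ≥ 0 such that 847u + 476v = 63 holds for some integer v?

gcd(847, 476) = 7 (Euclid: 847 = 1·476 + 371; 476 = 1·371 + 105; 371 = 3·105 + 56; 105 = 1·56 + 49; 56 = 1·49 + 7; 49 = 7·7 + 0), and 7 | 63.
Extended Euclid: 847·(9) + 476·(-16) = 7. Scale by 9: u₀ = 81.
General solution u = u₀ + 68t; reducing mod 68 gives u = 13 (and v = -23).

13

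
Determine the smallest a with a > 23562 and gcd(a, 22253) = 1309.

gcd(a, 22253) = 1309 forces 1309 | a; write a = 1309s. Then gcd(1309s, 1309·17) = 1309·gcd(s, 17), so need gcd(s, 17) = 1.
1309s > 23562 gives s ≥ 19. The least s ≥ 19 coprime to 17 is 19, so a = 1309·19 = 24871.

24871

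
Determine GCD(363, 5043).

3

363 = 3 · 11²
5043 = 3 · 41²
Common: 3 = 3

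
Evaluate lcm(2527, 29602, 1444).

414428

2527 = 7 · 19²; 29602 = 2 · 19² · 41; 1444 = 2² · 19²
lcm takes max exponent of each prime: 2² · 7 · 19² · 41 = 414428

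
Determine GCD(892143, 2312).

892143 = 3² · 7³ · 17²
2312 = 2³ · 17²
Common: 17² = 289

289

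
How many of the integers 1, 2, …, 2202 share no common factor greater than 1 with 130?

Prime factors of 130: 2, 5, 13. Count integers ≤ 2202 divisible by none of them.
By inclusion–exclusion: 2202 − ⌊2202/2⌋ − ⌊2202/5⌋ − ⌊2202/13⌋ + ⌊2202/10⌋ + ⌊2202/26⌋ + ⌊2202/65⌋ − ⌊2202/130⌋ = 813.

813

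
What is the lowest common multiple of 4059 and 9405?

385605

gcd first: 9405 = 2·4059 + 1287; 4059 = 3·1287 + 198; 1287 = 6·198 + 99; 198 = 2·99 + 0 → gcd = 99
lcm = 4059·9405/gcd = 38174895/99 = 385605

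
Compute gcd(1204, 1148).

1204 = 2² · 7 · 43
1148 = 2² · 7 · 41
Common: 2² · 7 = 28

28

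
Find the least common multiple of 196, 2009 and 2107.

345548

lcm(196, 2009) = 196·2009/gcd = 393764/49 = 8036
lcm(8036, 2107) = 8036·2107/gcd = 16931852/49 = 345548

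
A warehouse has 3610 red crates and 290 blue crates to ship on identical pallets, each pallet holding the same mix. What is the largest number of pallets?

3610 = 2 · 5 · 19²
290 = 2 · 5 · 29
Common: 2 · 5 = 10

10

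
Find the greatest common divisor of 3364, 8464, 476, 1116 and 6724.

4

3364 = 2² · 29²; 8464 = 2⁴ · 23²; 476 = 2² · 7 · 17; 1116 = 2² · 3² · 31; 6724 = 2² · 41²
gcd takes min exponent of each prime: 2² = 4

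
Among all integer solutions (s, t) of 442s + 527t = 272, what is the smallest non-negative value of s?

3

Reduce mod 527: 442s ≡ 272 (mod 527). With g = gcd(442, 527) = 17 dividing 272, divide through: 26s ≡ 16 (mod 31).
Since gcd(26, 31) = 1, s ≡ 16·(26)⁻¹ ≡ 3 (mod 31). Smallest non-negative: 3.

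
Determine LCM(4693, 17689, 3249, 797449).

4571775117

lcm(4693, 17689) = 4693·17689/gcd = 83014477/361 = 229957
lcm(229957, 3249) = 229957·3249/gcd = 747130293/361 = 2069613
lcm(2069613, 797449) = 2069613·797449/gcd = 1650410817237/361 = 4571775117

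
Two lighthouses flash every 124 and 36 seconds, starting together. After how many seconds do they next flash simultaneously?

gcd first: 124 = 3·36 + 16; 36 = 2·16 + 4; 16 = 4·4 + 0 → gcd = 4
lcm = 124·36/gcd = 4464/4 = 1116

1116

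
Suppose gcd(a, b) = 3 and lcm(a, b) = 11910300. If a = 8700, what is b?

Using ab = gcd(a,b)·lcm(a,b) = 3·11910300 = 35730900, we get b = 35730900/8700 = 4107.

4107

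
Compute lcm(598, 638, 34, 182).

22700678

598 = 2 · 13 · 23; 638 = 2 · 11 · 29; 34 = 2 · 17; 182 = 2 · 7 · 13
lcm takes max exponent of each prime: 2 · 7 · 11 · 13 · 17 · 23 · 29 = 22700678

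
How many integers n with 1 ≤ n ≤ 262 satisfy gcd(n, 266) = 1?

266 = 2·7·19. Inclusion–exclusion on these primes:
262 − ⌊262/2⌋ − ⌊262/7⌋ − ⌊262/19⌋ + ⌊262/14⌋ + ⌊262/38⌋ + ⌊262/133⌋ − ⌊262/266⌋ = 106

106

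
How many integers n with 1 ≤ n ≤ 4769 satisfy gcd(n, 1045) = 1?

1045 = 5·11·19. Inclusion–exclusion on these primes:
4769 − ⌊4769/5⌋ − ⌊4769/11⌋ − ⌊4769/19⌋ + ⌊4769/55⌋ + ⌊4769/95⌋ + ⌊4769/209⌋ − ⌊4769/1045⌋ = 3286

3286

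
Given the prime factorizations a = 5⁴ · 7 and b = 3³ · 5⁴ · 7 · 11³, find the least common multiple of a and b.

max exponent per prime: 3³ · 5⁴ · 7 · 11³ = 157224375

157224375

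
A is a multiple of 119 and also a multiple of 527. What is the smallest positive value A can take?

3689

119 = 7 · 17; 527 = 17 · 31
max exponents: 7 · 17 · 31 = 3689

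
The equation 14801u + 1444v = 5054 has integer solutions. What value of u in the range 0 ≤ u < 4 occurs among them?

2

gcd(14801, 1444) = 361 (Euclid: 14801 = 10·1444 + 361; 1444 = 4·361 + 0), and 361 | 5054.
Extended Euclid: 14801·(1) + 1444·(-10) = 361. Scale by 14: u₀ = 14.
General solution u = u₀ + 4t; reducing mod 4 gives u = 2 (and v = -17).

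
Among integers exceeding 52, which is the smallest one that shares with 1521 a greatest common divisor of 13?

65

gcd(k, 1521) = 13 forces 13 | k; write k = 13s. Then gcd(13s, 13·117) = 13·gcd(s, 117), so need gcd(s, 117) = 1.
13s > 52 gives s ≥ 5. The least s ≥ 5 coprime to 117 is 5, so k = 13·5 = 65.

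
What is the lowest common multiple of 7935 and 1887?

gcd first: 7935 = 4·1887 + 387; 1887 = 4·387 + 339; 387 = 1·339 + 48; 339 = 7·48 + 3; 48 = 16·3 + 0 → gcd = 3
lcm = 7935·1887/gcd = 14973345/3 = 4991115

4991115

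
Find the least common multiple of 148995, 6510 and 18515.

lcm(148995, 6510) = 148995·6510/gcd = 969957450/105 = 9237690
lcm(9237690, 18515) = 9237690·18515/gcd = 171035830350/35 = 4886738010

4886738010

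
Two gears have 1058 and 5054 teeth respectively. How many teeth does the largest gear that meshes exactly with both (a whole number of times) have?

2

1058 = 2 · 23²
5054 = 2 · 7 · 19²
Common: 2 = 2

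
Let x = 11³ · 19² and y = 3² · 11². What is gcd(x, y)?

min exponent per shared prime: 11² = 121

121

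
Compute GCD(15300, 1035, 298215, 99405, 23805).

45

gcd(15300, 1035): 15300 = 14·1035 + 810; 1035 = 1·810 + 225; 810 = 3·225 + 135; 225 = 1·135 + 90; 135 = 1·90 + 45; 90 = 2·45 + 0 → 45
gcd(45, 298215): 298215 = 6627·45 + 0 → 45
gcd(45, 99405): 99405 = 2209·45 + 0 → 45
gcd(45, 23805): 23805 = 529·45 + 0 → 45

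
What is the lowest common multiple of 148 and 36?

1332

148 = 2² · 37; 36 = 2² · 3²
max exponents: 2² · 3² · 37 = 1332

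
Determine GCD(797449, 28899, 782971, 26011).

19

gcd(797449, 28899): 797449 = 27·28899 + 17176; 28899 = 1·17176 + 11723; 17176 = 1·11723 + 5453; 11723 = 2·5453 + 817; 5453 = 6·817 + 551; 817 = 1·551 + 266; 551 = 2·266 + 19; 266 = 14·19 + 0 → 19
gcd(19, 782971): 782971 = 41209·19 + 0 → 19
gcd(19, 26011): 26011 = 1369·19 + 0 → 19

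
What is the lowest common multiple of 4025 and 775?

124775

gcd first: 4025 = 5·775 + 150; 775 = 5·150 + 25; 150 = 6·25 + 0 → gcd = 25
lcm = 4025·775/gcd = 3119375/25 = 124775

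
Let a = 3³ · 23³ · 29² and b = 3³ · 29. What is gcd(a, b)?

783

min exponent per shared prime: 3³ · 29 = 783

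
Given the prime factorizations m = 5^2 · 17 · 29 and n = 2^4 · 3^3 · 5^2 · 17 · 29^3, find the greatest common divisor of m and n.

min exponent per shared prime: 5^2 · 17 · 29 = 12325

12325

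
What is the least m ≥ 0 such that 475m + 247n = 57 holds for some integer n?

Reduce mod 247: 475m ≡ 57 (mod 247). With g = gcd(475, 247) = 19 dividing 57, divide through: 25m ≡ 3 (mod 13).
Since gcd(25, 13) = 1, m ≡ 3·(25)⁻¹ ≡ 10 (mod 13). Smallest non-negative: 10.

10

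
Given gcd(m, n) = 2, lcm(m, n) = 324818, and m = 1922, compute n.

338

m·n = gcd·lcm = 2·324818 = 649636, so n = 649636/1922 = 338.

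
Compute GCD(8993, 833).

8993 = 17 · 23²
833 = 7² · 17
Common: 17 = 17

17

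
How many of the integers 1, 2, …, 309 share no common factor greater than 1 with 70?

Prime factors of 70: 2, 5, 7. Count integers ≤ 309 divisible by none of them.
By inclusion–exclusion: 309 − ⌊309/2⌋ − ⌊309/5⌋ − ⌊309/7⌋ + ⌊309/10⌋ + ⌊309/14⌋ + ⌊309/35⌋ − ⌊309/70⌋ = 106.

106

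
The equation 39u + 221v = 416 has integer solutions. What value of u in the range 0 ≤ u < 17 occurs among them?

5

gcd(39, 221) = 13 (Euclid: 221 = 5·39 + 26; 39 = 1·26 + 13; 26 = 2·13 + 0), and 13 | 416.
Extended Euclid: 39·(6) + 221·(-1) = 13. Scale by 32: u₀ = 192.
General solution u = u₀ + 17t; reducing mod 17 gives u = 5 (and v = 1).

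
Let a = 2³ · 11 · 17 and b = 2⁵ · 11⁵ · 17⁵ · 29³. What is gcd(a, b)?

1496

min exponent per shared prime: 2³ · 11 · 17 = 1496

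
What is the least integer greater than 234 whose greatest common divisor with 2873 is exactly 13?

2873 = 13·221. Any x with gcd(x, 2873) = 13 is a multiple of 13, say 13s, with s coprime to 221.
Need s > 234/13, so s ≥ 19. First s ≥ 19 with gcd(s, 221) = 1 is s = 19. Thus x = 13·19 = 247.

247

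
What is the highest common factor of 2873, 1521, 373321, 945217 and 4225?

169

2873 = 13² · 17; 1521 = 3² · 13²; 373321 = 13² · 47²; 945217 = 7 · 13² · 17 · 47; 4225 = 5² · 13²
gcd takes min exponent of each prime: 13² = 169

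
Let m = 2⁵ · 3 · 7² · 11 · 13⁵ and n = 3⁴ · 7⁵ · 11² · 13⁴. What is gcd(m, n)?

min exponent per shared prime: 3 · 7² · 11 · 13⁴ = 46183137

46183137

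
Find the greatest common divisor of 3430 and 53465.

5

3430 = 2 · 5 · 7³
53465 = 5 · 17² · 37
Common: 5 = 5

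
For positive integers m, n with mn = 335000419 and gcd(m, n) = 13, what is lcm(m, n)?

25769263

For any two positive integers, gcd × lcm equals their product. Hence lcm = 335000419 / 13 = 25769263.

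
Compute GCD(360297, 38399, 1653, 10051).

360297 = 3² · 7² · 19 · 43; 38399 = 19 · 43 · 47; 1653 = 3 · 19 · 29; 10051 = 19 · 23²
gcd takes min exponent of each prime: 19 = 19

19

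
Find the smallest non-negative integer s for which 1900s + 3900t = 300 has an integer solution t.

33

gcd(1900, 3900) = 100 (Euclid: 3900 = 2·1900 + 100; 1900 = 19·100 + 0), and 100 | 300.
Extended Euclid: 1900·(-2) + 3900·(1) = 100. Scale by 3: s₀ = -6.
General solution s = s₀ + 39k; reducing mod 39 gives s = 33 (and t = -16).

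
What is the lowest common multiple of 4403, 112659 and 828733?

4403 = 7 · 17 · 37; 112659 = 3 · 17 · 47²; 828733 = 17 · 29 · 41²
lcm takes max exponent of each prime: 3 · 7 · 17 · 29 · 37 · 41² · 47² = 1422431520069

1422431520069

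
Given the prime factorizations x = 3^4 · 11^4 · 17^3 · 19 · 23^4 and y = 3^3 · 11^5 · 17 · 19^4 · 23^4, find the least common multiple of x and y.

max exponent per prime: 3^4 · 11^5 · 17^3 · 19^4 · 23^4 = 2337334969349116461483

2337334969349116461483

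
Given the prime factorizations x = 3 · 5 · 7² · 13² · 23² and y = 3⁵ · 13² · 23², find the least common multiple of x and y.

max exponent per prime: 3⁵ · 5 · 7² · 13² · 23² = 5322488535

5322488535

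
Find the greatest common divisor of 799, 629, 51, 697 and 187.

gcd(799, 629): 799 = 1·629 + 170; 629 = 3·170 + 119; 170 = 1·119 + 51; 119 = 2·51 + 17; 51 = 3·17 + 0 → 17
gcd(17, 51): 51 = 3·17 + 0 → 17
gcd(17, 697): 697 = 41·17 + 0 → 17
gcd(17, 187): 187 = 11·17 + 0 → 17

17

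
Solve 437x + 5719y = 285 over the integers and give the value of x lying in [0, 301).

Euclid: 5719 = 13·437 + 38; 437 = 11·38 + 19; 38 = 2·19 + 0 → gcd = 19; 285 = 19·15.
Back-substitution yields 437·(144) + 5719·(-11) = 19, so one solution is x = 144·15 = 2160, y = -11·15 = -165.
Solutions in x differ by 5719/19 = 301; the one in [0, 301) is 2160 mod 301 = 53.

53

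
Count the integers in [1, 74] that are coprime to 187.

64

Prime factors of 187: 11, 17. Count integers ≤ 74 divisible by none of them.
By inclusion–exclusion: 74 − ⌊74/11⌋ − ⌊74/17⌋ + ⌊74/187⌋ = 64.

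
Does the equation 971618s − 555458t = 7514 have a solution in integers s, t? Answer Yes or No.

Yes

By Bézout, 971618s − 555458t = 7514 has integer solutions iff gcd(971618, 555458) | 7514.
Euclid: 971618 = 1·555458 + 416160; 555458 = 1·416160 + 139298; 416160 = 2·139298 + 137564; 139298 = 1·137564 + 1734; 137564 = 79·1734 + 578; 1734 = 3·578 + 0. gcd = 578; 7514 mod 578 = 0. Yes.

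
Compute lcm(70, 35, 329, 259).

121730

lcm(70, 35) = 70·35/gcd = 2450/35 = 70
lcm(70, 329) = 70·329/gcd = 23030/7 = 3290
lcm(3290, 259) = 3290·259/gcd = 852110/7 = 121730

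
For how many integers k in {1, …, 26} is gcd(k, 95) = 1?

20

Prime factors of 95: 5, 19. Count integers ≤ 26 divisible by none of them.
By inclusion–exclusion: 26 − ⌊26/5⌋ − ⌊26/19⌋ + ⌊26/95⌋ = 20.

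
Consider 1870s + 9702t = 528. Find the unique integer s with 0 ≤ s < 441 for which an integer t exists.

Euclid: 9702 = 5·1870 + 352; 1870 = 5·352 + 110; 352 = 3·110 + 22; 110 = 5·22 + 0 → gcd = 22; 528 = 22·24.
Back-substitution yields 1870·(-83) + 9702·(16) = 22, so one solution is s = -83·24 = -1992, t = 16·24 = 384.
Solutions in s differ by 9702/22 = 441; the one in [0, 441) is -1992 mod 441 = 213.

213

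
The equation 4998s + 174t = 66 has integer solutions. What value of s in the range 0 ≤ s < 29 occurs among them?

24

gcd(4998, 174) = 6 (Euclid: 4998 = 28·174 + 126; 174 = 1·126 + 48; 126 = 2·48 + 30; 48 = 1·30 + 18; 30 = 1·18 + 12; 18 = 1·12 + 6; 12 = 2·6 + 0), and 6 | 66.
Extended Euclid: 4998·(-11) + 174·(316) = 6. Scale by 11: s₀ = -121.
General solution s = s₀ + 29k; reducing mod 29 gives s = 24 (and t = -689).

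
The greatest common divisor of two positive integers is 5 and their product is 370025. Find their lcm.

74005

gcd·lcm = product, so lcm = 370025/5 = 74005.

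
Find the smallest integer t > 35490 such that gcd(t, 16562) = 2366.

16562 = 2366·7. Any t with gcd(t, 16562) = 2366 is a multiple of 2366, say 2366s, with s coprime to 7.
Need s > 35490/2366, so s ≥ 16. First s ≥ 16 with gcd(s, 7) = 1 is s = 16. Thus t = 2366·16 = 37856.

37856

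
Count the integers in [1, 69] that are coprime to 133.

57

133 = 7·19. Inclusion–exclusion on these primes:
69 − ⌊69/7⌋ − ⌊69/19⌋ + ⌊69/133⌋ = 57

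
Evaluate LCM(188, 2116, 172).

188 = 2² · 47; 2116 = 2² · 23²; 172 = 2² · 43
lcm takes max exponent of each prime: 2² · 23² · 43 · 47 = 4276436

4276436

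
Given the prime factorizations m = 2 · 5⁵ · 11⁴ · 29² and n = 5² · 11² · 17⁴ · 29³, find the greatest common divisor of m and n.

2544025

min exponent per shared prime: 5² · 11² · 29² = 2544025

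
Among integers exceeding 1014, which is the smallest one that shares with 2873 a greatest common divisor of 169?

gcd(x, 2873) = 169 forces 169 | x; write x = 169s. Then gcd(169s, 169·17) = 169·gcd(s, 17), so need gcd(s, 17) = 1.
169s > 1014 gives s ≥ 7. The least s ≥ 7 coprime to 17 is 7, so x = 169·7 = 1183.

1183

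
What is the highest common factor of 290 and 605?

290 = 2 · 5 · 29
605 = 5 · 11²
Common: 5 = 5

5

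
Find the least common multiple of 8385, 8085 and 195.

4519515

8385 = 3 · 5 · 13 · 43; 8085 = 3 · 5 · 7² · 11; 195 = 3 · 5 · 13
lcm takes max exponent of each prime: 3 · 5 · 7² · 11 · 13 · 43 = 4519515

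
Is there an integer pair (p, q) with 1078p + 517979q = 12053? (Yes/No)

No

By Bézout, 1078p + 517979q = 12053 has integer solutions iff gcd(1078, 517979) | 12053.
Euclid: 517979 = 480·1078 + 539; 1078 = 2·539 + 0. gcd = 539; 12053 mod 539 = 195. No.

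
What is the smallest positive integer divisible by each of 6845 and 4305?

gcd first: 6845 = 1·4305 + 2540; 4305 = 1·2540 + 1765; 2540 = 1·1765 + 775; 1765 = 2·775 + 215; 775 = 3·215 + 130; 215 = 1·130 + 85; 130 = 1·85 + 45; 85 = 1·45 + 40; 45 = 1·40 + 5; 40 = 8·5 + 0 → gcd = 5
lcm = 6845·4305/gcd = 29467725/5 = 5893545

5893545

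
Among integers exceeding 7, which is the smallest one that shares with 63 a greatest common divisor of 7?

Multiples of 7 above 7: 7·2, 7·3, … . Need the cofactor coprime to 63/7 = 9.
Checking s = 2, 3, … the first with gcd(s, 9) = 1 is s = 2, giving 14.

14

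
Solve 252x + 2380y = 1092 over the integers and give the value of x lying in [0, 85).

61

gcd(252, 2380) = 28 (Euclid: 2380 = 9·252 + 112; 252 = 2·112 + 28; 112 = 4·28 + 0), and 28 | 1092.
Extended Euclid: 252·(19) + 2380·(-2) = 28. Scale by 39: x₀ = 741.
General solution x = x₀ + 85t; reducing mod 85 gives x = 61 (and y = -6).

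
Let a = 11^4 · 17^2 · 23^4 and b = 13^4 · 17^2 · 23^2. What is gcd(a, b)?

152881

min exponent per shared prime: 17^2 · 23^2 = 152881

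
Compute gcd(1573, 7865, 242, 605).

121

gcd(1573, 7865): 7865 = 5·1573 + 0 → 1573
gcd(1573, 242): 1573 = 6·242 + 121; 242 = 2·121 + 0 → 121
gcd(121, 605): 605 = 5·121 + 0 → 121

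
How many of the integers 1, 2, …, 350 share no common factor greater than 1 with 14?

14 = 2·7. Inclusion–exclusion on these primes:
350 − ⌊350/2⌋ − ⌊350/7⌋ + ⌊350/14⌋ = 150

150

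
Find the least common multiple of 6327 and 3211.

6327 = 3² · 19 · 37; 3211 = 13² · 19
max exponents: 3² · 13² · 19 · 37 = 1069263

1069263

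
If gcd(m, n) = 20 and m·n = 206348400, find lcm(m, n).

10317420

Since gcd(m,n)·lcm(m,n) = mn, lcm = 206348400/20 = 10317420.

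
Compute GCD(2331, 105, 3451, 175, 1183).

7

gcd(2331, 105): 2331 = 22·105 + 21; 105 = 5·21 + 0 → 21
gcd(21, 3451): 3451 = 164·21 + 7; 21 = 3·7 + 0 → 7
gcd(7, 175): 175 = 25·7 + 0 → 7
gcd(7, 1183): 1183 = 169·7 + 0 → 7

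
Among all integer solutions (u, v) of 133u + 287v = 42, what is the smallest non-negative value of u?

37

gcd(133, 287) = 7 (Euclid: 287 = 2·133 + 21; 133 = 6·21 + 7; 21 = 3·7 + 0), and 7 | 42.
Extended Euclid: 133·(13) + 287·(-6) = 7. Scale by 6: u₀ = 78.
General solution u = u₀ + 41t; reducing mod 41 gives u = 37 (and v = -17).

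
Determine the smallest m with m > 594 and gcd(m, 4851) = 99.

792

Multiples of 99 above 594: 99·7, 99·8, … . Need the cofactor coprime to 4851/99 = 49.
Checking s = 7, 8, … the first with gcd(s, 49) = 1 is s = 8, giving 792.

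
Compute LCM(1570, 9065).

2846410

1570 = 2 · 5 · 157; 9065 = 5 · 7² · 37
max exponents: 2 · 5 · 7² · 37 · 157 = 2846410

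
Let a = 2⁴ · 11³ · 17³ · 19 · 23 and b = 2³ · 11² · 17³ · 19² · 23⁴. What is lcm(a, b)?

max exponent per prime: 2⁴ · 11³ · 17³ · 19² · 23⁴ = 10569716728432048

10569716728432048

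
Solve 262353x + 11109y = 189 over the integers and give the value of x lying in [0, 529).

Euclid: 262353 = 23·11109 + 6846; 11109 = 1·6846 + 4263; 6846 = 1·4263 + 2583; 4263 = 1·2583 + 1680; 2583 = 1·1680 + 903; 1680 = 1·903 + 777; 903 = 1·777 + 126; 777 = 6·126 + 21; 126 = 6·21 + 0 → gcd = 21; 189 = 21·9.
Back-substitution yields 262353·(-86) + 11109·(2031) = 21, so one solution is x = -86·9 = -774, y = 2031·9 = 18279.
Solutions in x differ by 11109/21 = 529; the one in [0, 529) is -774 mod 529 = 284.

284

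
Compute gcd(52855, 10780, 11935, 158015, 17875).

52855 = 5 · 11 · 31²; 10780 = 2² · 5 · 7² · 11; 11935 = 5 · 7 · 11 · 31; 158015 = 5 · 11 · 13² · 17; 17875 = 5³ · 11 · 13
gcd takes min exponent of each prime: 5 · 11 = 55

55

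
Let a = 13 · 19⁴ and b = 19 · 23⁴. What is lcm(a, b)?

474099066493

max exponent per prime: 13 · 19⁴ · 23⁴ = 474099066493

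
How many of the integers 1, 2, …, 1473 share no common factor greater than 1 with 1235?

1235 = 5·13·19. Inclusion–exclusion on these primes:
1473 − ⌊1473/5⌋ − ⌊1473/13⌋ − ⌊1473/19⌋ + ⌊1473/65⌋ + ⌊1473/95⌋ + ⌊1473/247⌋ − ⌊1473/1235⌋ = 1030

1030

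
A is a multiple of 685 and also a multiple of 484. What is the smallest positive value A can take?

331540

685 = 5 · 137; 484 = 2² · 11²
max exponents: 2² · 5 · 11² · 137 = 331540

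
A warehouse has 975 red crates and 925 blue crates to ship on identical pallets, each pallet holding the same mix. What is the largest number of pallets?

975 = 3 · 5² · 13
925 = 5² · 37
Common: 5² = 25

25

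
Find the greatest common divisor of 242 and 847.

121

Euclid: 847 = 3·242 + 121; 242 = 2·121 + 0. Last nonzero remainder: 121.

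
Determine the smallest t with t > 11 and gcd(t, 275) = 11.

Multiples of 11 above 11: 11·2, 11·3, … . Need the cofactor coprime to 275/11 = 25.
Checking s = 2, 3, … the first with gcd(s, 25) = 1 is s = 2, giving 22.

22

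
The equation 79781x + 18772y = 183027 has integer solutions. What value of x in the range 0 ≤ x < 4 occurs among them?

3

Reduce mod 18772: 79781x ≡ 183027 (mod 18772). With g = gcd(79781, 18772) = 4693 dividing 183027, divide through: 17x ≡ 39 (mod 4).
Since gcd(17, 4) = 1, x ≡ 39·(17)⁻¹ ≡ 3 (mod 4). Smallest non-negative: 3.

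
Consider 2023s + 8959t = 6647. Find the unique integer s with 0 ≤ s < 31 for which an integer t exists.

gcd(2023, 8959) = 289 (Euclid: 8959 = 4·2023 + 867; 2023 = 2·867 + 289; 867 = 3·289 + 0), and 289 | 6647.
Extended Euclid: 2023·(9) + 8959·(-2) = 289. Scale by 23: s₀ = 207.
General solution s = s₀ + 31k; reducing mod 31 gives s = 21 (and t = -4).

21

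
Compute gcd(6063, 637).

1

6063 = 3 · 43 · 47
637 = 7² · 13
Common: 1 = 1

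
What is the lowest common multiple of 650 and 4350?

650 = 2 · 5² · 13; 4350 = 2 · 3 · 5² · 29
max exponents: 2 · 3 · 5² · 13 · 29 = 56550

56550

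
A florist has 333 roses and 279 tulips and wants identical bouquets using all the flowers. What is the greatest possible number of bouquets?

333 = 3² · 37
279 = 3² · 31
Common: 3² = 9

9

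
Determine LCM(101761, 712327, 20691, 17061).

5724972099

lcm(101761, 712327) = 101761·712327/gcd = 72487107847/101761 = 712327
lcm(712327, 20691) = 712327·20691/gcd = 14738757957/121 = 121807917
lcm(121807917, 17061) = 121807917·17061/gcd = 2078164871937/363 = 5724972099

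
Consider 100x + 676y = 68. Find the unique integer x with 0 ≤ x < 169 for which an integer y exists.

Reduce mod 676: 100x ≡ 68 (mod 676). With g = gcd(100, 676) = 4 dividing 68, divide through: 25x ≡ 17 (mod 169).
Since gcd(25, 169) = 1, x ≡ 17·(25)⁻¹ ≡ 48 (mod 169). Smallest non-negative: 48.

48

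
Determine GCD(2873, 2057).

17

Euclid: 2873 = 1·2057 + 816; 2057 = 2·816 + 425; 816 = 1·425 + 391; 425 = 1·391 + 34; 391 = 11·34 + 17; 34 = 2·17 + 0. Last nonzero remainder: 17.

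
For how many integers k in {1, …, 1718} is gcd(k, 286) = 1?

286 = 2·11·13. Inclusion–exclusion on these primes:
1718 − ⌊1718/2⌋ − ⌊1718/11⌋ − ⌊1718/13⌋ + ⌊1718/22⌋ + ⌊1718/26⌋ + ⌊1718/143⌋ − ⌊1718/286⌋ = 721

721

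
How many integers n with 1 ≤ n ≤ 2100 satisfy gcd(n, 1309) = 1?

1309 = 7·11·17. Inclusion–exclusion on these primes:
2100 − ⌊2100/7⌋ − ⌊2100/11⌋ − ⌊2100/17⌋ + ⌊2100/77⌋ + ⌊2100/119⌋ + ⌊2100/187⌋ − ⌊2100/1309⌋ = 1541

1541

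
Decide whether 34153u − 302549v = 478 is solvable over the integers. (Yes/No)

No

gcd(34153, 302549): 302549 = 8·34153 + 29325; 34153 = 1·29325 + 4828; 29325 = 6·4828 + 357; 4828 = 13·357 + 187; 357 = 1·187 + 170; 187 = 1·170 + 17; 170 = 10·17 + 0 → 17
17 does not divide 478, so a solution does not exist.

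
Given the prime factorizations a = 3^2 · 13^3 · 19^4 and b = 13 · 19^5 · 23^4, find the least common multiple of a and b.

max exponent per prime: 3^2 · 13^3 · 19^5 · 23^4 = 13700988922581207

13700988922581207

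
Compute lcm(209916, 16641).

388134684

gcd first: 209916 = 12·16641 + 10224; 16641 = 1·10224 + 6417; 10224 = 1·6417 + 3807; 6417 = 1·3807 + 2610; 3807 = 1·2610 + 1197; 2610 = 2·1197 + 216; 1197 = 5·216 + 117; 216 = 1·117 + 99; 117 = 1·99 + 18; 99 = 5·18 + 9; 18 = 2·9 + 0 → gcd = 9
lcm = 209916·16641/gcd = 3493212156/9 = 388134684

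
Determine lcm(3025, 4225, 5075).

lcm(3025, 4225) = 3025·4225/gcd = 12780625/25 = 511225
lcm(511225, 5075) = 511225·5075/gcd = 2594466875/25 = 103778675

103778675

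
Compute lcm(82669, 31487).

2602998803

82669 = 19² · 229; 31487 = 23 · 37²
max exponents: 19² · 23 · 37² · 229 = 2602998803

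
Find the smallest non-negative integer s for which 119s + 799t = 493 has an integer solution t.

gcd(119, 799) = 17 (Euclid: 799 = 6·119 + 85; 119 = 1·85 + 34; 85 = 2·34 + 17; 34 = 2·17 + 0), and 17 | 493.
Extended Euclid: 119·(-20) + 799·(3) = 17. Scale by 29: s₀ = -580.
General solution s = s₀ + 47k; reducing mod 47 gives s = 31 (and t = -4).

31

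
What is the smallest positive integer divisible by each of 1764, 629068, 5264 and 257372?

71399879779536

1764 = 2² · 3² · 7²; 629068 = 2² · 11 · 17 · 29²; 5264 = 2⁴ · 7 · 47; 257372 = 2² · 37² · 47
lcm takes max exponent of each prime: 2⁴ · 3² · 7² · 11 · 17 · 29² · 37² · 47 = 71399879779536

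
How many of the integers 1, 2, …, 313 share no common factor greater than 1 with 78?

78 = 2·3·13. Inclusion–exclusion on these primes:
313 − ⌊313/2⌋ − ⌊313/3⌋ − ⌊313/13⌋ + ⌊313/6⌋ + ⌊313/26⌋ + ⌊313/39⌋ − ⌊313/78⌋ = 97

97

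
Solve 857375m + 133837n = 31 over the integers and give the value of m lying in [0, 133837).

98603

Reduce mod 133837: 857375m ≡ 31 (mod 133837). With g = gcd(857375, 133837) = 1 dividing 31, divide through: 857375m ≡ 31 (mod 133837).
Since gcd(857375, 133837) = 1, m ≡ 31·(857375)⁻¹ ≡ 98603 (mod 133837). Smallest non-negative: 98603.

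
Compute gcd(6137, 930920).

17

Euclid: 930920 = 151·6137 + 4233; 6137 = 1·4233 + 1904; 4233 = 2·1904 + 425; 1904 = 4·425 + 204; 425 = 2·204 + 17; 204 = 12·17 + 0. Last nonzero remainder: 17.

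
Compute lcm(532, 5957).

452732

gcd first: 5957 = 11·532 + 105; 532 = 5·105 + 7; 105 = 15·7 + 0 → gcd = 7
lcm = 532·5957/gcd = 3169124/7 = 452732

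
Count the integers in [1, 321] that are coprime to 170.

Prime factors of 170: 2, 5, 17. Count integers ≤ 321 divisible by none of them.
By inclusion–exclusion: 321 − ⌊321/2⌋ − ⌊321/5⌋ − ⌊321/17⌋ + ⌊321/10⌋ + ⌊321/34⌋ + ⌊321/85⌋ − ⌊321/170⌋ = 122.

122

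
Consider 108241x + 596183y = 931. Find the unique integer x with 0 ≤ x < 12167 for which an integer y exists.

9380

Euclid: 596183 = 5·108241 + 54978; 108241 = 1·54978 + 53263; 54978 = 1·53263 + 1715; 53263 = 31·1715 + 98; 1715 = 17·98 + 49; 98 = 2·49 + 0 → gcd = 49; 931 = 49·19.
Back-substitution yields 108241·(-5910) + 596183·(1073) = 49, so one solution is x = -5910·19 = -112290, y = 1073·19 = 20387.
Solutions in x differ by 596183/49 = 12167; the one in [0, 12167) is -112290 mod 12167 = 9380.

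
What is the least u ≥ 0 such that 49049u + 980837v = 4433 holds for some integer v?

620

Euclid: 980837 = 19·49049 + 48906; 49049 = 1·48906 + 143; 48906 = 342·143 + 0 → gcd = 143; 4433 = 143·31.
Back-substitution yields 49049·(20) + 980837·(-1) = 143, so one solution is u = 20·31 = 620, v = -1·31 = -31.
Solutions in u differ by 980837/143 = 6859; the one in [0, 6859) is 620 mod 6859 = 620.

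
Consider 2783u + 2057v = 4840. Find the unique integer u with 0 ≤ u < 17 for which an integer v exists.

Euclid: 2783 = 1·2057 + 726; 2057 = 2·726 + 605; 726 = 1·605 + 121; 605 = 5·121 + 0 → gcd = 121; 4840 = 121·40.
Back-substitution yields 2783·(3) + 2057·(-4) = 121, so one solution is u = 3·40 = 120, v = -4·40 = -160.
Solutions in u differ by 2057/121 = 17; the one in [0, 17) is 120 mod 17 = 1.

1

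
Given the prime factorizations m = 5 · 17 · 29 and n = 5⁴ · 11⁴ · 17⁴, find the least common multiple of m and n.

22163811168125

max exponent per prime: 5⁴ · 11⁴ · 17⁴ · 29 = 22163811168125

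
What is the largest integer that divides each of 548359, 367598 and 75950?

gcd(548359, 367598): 548359 = 1·367598 + 180761; 367598 = 2·180761 + 6076; 180761 = 29·6076 + 4557; 6076 = 1·4557 + 1519; 4557 = 3·1519 + 0 → 1519
gcd(1519, 75950): 75950 = 50·1519 + 0 → 1519

1519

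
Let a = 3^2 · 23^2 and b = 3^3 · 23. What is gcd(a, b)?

min exponent per shared prime: 3^2 · 23 = 207

207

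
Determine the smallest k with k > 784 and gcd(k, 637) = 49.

833

gcd(k, 637) = 49 forces 49 | k; write k = 49s. Then gcd(49s, 49·13) = 49·gcd(s, 13), so need gcd(s, 13) = 1.
49s > 784 gives s ≥ 17. The least s ≥ 17 coprime to 13 is 17, so k = 49·17 = 833.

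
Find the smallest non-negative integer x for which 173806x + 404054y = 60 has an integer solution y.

902

Reduce mod 404054: 173806x ≡ 60 (mod 404054). With g = gcd(173806, 404054) = 2 dividing 60, divide through: 86903x ≡ 30 (mod 202027).
Since gcd(86903, 202027) = 1, x ≡ 30·(86903)⁻¹ ≡ 902 (mod 202027). Smallest non-negative: 902.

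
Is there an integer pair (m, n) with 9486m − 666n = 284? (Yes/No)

By Bézout, 9486m − 666n = 284 has integer solutions iff gcd(9486, 666) | 284.
Euclid: 9486 = 14·666 + 162; 666 = 4·162 + 18; 162 = 9·18 + 0. gcd = 18; 284 mod 18 = 14. No.

No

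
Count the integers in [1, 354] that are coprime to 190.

190 = 2·5·19. Inclusion–exclusion on these primes:
354 − ⌊354/2⌋ − ⌊354/5⌋ − ⌊354/19⌋ + ⌊354/10⌋ + ⌊354/38⌋ + ⌊354/95⌋ − ⌊354/190⌋ = 135

135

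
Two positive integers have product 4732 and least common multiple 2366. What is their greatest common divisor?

2

From gcd × lcm = pq: gcd = 4732 / 2366 = 2.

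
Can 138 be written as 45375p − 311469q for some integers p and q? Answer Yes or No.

Yes

gcd(45375, 311469): 311469 = 6·45375 + 39219; 45375 = 1·39219 + 6156; 39219 = 6·6156 + 2283; 6156 = 2·2283 + 1590; 2283 = 1·1590 + 693; 1590 = 2·693 + 204; 693 = 3·204 + 81; 204 = 2·81 + 42; 81 = 1·42 + 39; 42 = 1·39 + 3; 39 = 13·3 + 0 → 3
3 divides 138, so a solution exists.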